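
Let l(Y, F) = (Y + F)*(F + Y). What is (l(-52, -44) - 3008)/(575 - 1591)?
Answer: -776/127 ≈ -6.1102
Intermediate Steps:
l(Y, F) = (F + Y)² (l(Y, F) = (F + Y)*(F + Y) = (F + Y)²)
(l(-52, -44) - 3008)/(575 - 1591) = ((-44 - 52)² - 3008)/(575 - 1591) = ((-96)² - 3008)/(-1016) = (9216 - 3008)*(-1/1016) = 6208*(-1/1016) = -776/127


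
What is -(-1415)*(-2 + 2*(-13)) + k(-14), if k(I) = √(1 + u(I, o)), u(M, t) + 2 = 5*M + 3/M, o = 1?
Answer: -39620 + I*√13958/14 ≈ -39620.0 + 8.4389*I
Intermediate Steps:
u(M, t) = -2 + 3/M + 5*M (u(M, t) = -2 + (5*M + 3/M) = -2 + (3/M + 5*M) = -2 + 3/M + 5*M)
k(I) = √(-1 + 3/I + 5*I) (k(I) = √(1 + (-2 + 3/I + 5*I)) = √(-1 + 3/I + 5*I))
-(-1415)*(-2 + 2*(-13)) + k(-14) = -(-1415)*(-2 + 2*(-13)) + √(-1 + 3/(-14) + 5*(-14)) = -(-1415)*(-2 - 26) + √(-1 + 3*(-1/14) - 70) = -(-1415)*(-28) + √(-1 - 3/14 - 70) = -1415*28 + √(-997/14) = -39620 + I*√13958/14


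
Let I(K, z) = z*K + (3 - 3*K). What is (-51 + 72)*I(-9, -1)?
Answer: 819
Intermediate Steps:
I(K, z) = 3 - 3*K + K*z (I(K, z) = K*z + (3 - 3*K) = 3 - 3*K + K*z)
(-51 + 72)*I(-9, -1) = (-51 + 72)*(3 - 3*(-9) - 9*(-1)) = 21*(3 + 27 + 9) = 21*39 = 819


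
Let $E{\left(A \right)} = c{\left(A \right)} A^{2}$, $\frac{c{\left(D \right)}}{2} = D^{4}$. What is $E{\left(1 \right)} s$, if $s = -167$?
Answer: $-334$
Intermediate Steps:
$c{\left(D \right)} = 2 D^{4}$
$E{\left(A \right)} = 2 A^{6}$ ($E{\left(A \right)} = 2 A^{4} A^{2} = 2 A^{6}$)
$E{\left(1 \right)} s = 2 \cdot 1^{6} \left(-167\right) = 2 \cdot 1 \left(-167\right) = 2 \left(-167\right) = -334$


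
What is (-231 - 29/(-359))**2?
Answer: 6872410000/128881 ≈ 53324.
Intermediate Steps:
(-231 - 29/(-359))**2 = (-231 - 29*(-1/359))**2 = (-231 + 29/359)**2 = (-82900/359)**2 = 6872410000/128881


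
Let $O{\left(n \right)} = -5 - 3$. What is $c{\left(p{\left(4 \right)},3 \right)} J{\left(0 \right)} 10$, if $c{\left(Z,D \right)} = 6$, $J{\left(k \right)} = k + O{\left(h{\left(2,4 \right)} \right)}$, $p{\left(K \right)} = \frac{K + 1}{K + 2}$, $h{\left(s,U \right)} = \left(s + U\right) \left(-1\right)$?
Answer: $-480$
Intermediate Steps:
$h{\left(s,U \right)} = - U - s$ ($h{\left(s,U \right)} = \left(U + s\right) \left(-1\right) = - U - s$)
$O{\left(n \right)} = -8$ ($O{\left(n \right)} = -5 - 3 = -8$)
$p{\left(K \right)} = \frac{1 + K}{2 + K}$
$J{\left(k \right)} = -8 + k$ ($J{\left(k \right)} = k - 8 = -8 + k$)
$c{\left(p{\left(4 \right)},3 \right)} J{\left(0 \right)} 10 = 6 \left(-8 + 0\right) 10 = 6 \left(-8\right) 10 = \left(-48\right) 10 = -480$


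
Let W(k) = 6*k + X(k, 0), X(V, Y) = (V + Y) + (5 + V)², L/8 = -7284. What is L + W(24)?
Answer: -57263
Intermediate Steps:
L = -58272 (L = 8*(-7284) = -58272)
X(V, Y) = V + Y + (5 + V)²
W(k) = (5 + k)² + 7*k (W(k) = 6*k + (k + 0 + (5 + k)²) = 6*k + (k + (5 + k)²) = (5 + k)² + 7*k)
L + W(24) = -58272 + ((5 + 24)² + 7*24) = -58272 + (29² + 168) = -58272 + (841 + 168) = -58272 + 1009 = -57263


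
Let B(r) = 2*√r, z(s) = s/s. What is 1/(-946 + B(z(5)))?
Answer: -1/944 ≈ -0.0010593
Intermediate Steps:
z(s) = 1
1/(-946 + B(z(5))) = 1/(-946 + 2*√1) = 1/(-946 + 2*1) = 1/(-946 + 2) = 1/(-944) = -1/944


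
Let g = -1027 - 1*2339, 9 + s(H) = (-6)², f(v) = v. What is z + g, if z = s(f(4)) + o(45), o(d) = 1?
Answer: -3338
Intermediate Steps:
s(H) = 27 (s(H) = -9 + (-6)² = -9 + 36 = 27)
z = 28 (z = 27 + 1 = 28)
g = -3366 (g = -1027 - 2339 = -3366)
z + g = 28 - 3366 = -3338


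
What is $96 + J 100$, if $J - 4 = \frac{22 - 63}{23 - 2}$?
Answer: $\frac{6316}{21} \approx 300.76$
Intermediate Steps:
$J = \frac{43}{21}$ ($J = 4 + \frac{22 - 63}{23 - 2} = 4 - \frac{41}{21} = \frac{43}{21} \approx 2.0476$)
$96 + J 100 = 96 + \frac{43}{21} \cdot 100 = 96 + \frac{4300}{21} = \frac{6316}{21}$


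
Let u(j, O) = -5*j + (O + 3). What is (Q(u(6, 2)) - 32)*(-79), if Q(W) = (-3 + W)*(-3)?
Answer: -4108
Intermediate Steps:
u(j, O) = 3 + O - 5*j (u(j, O) = -5*j + (3 + O) = 3 + O - 5*j)
Q(W) = 9 - 3*W
(Q(u(6, 2)) - 32)*(-79) = ((9 - 3*(3 + 2 - 5*6)) - 32)*(-79) = ((9 - 3*(3 + 2 - 30)) - 32)*(-79) = ((9 - 3*(-25)) - 32)*(-79) = ((9 + 75) - 32)*(-79) = (84 - 32)*(-79) = 52*(-79) = -4108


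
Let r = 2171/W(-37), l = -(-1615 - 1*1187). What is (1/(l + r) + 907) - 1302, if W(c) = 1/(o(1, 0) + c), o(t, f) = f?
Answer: -30622376/77525 ≈ -395.00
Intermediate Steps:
W(c) = 1/c (W(c) = 1/(0 + c) = 1/c)
l = 2802 (l = -(-1615 - 1187) = -1*(-2802) = 2802)
r = -80327 (r = 2171/(1/(-37)) = 2171/(-1/37) = 2171*(-37) = -80327)
(1/(l + r) + 907) - 1302 = (1/(2802 - 80327) + 907) - 1302 = (1/(-77525) + 907) - 1302 = (-1/77525 + 907) - 1302 = 70315174/77525 - 1302 = -30622376/77525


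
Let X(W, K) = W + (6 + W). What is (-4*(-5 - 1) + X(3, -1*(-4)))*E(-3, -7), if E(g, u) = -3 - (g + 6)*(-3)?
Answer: 216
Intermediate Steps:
E(g, u) = 15 + 3*g (E(g, u) = -3 - (6 + g)*(-3) = -3 - (-18 - 3*g) = -3 + (18 + 3*g) = 15 + 3*g)
X(W, K) = 6 + 2*W
(-4*(-5 - 1) + X(3, -1*(-4)))*E(-3, -7) = (-4*(-5 - 1) + (6 + 2*3))*(15 + 3*(-3)) = (-4*(-6) + (6 + 6))*(15 - 9) = (24 + 12)*6 = 36*6 = 216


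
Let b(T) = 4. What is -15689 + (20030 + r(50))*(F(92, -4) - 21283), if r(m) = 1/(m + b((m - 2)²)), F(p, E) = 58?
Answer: -7652750977/18 ≈ -4.2515e+8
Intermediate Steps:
r(m) = 1/(4 + m) (r(m) = 1/(m + 4) = 1/(4 + m))
-15689 + (20030 + r(50))*(F(92, -4) - 21283) = -15689 + (20030 + 1/(4 + 50))*(58 - 21283) = -15689 + (20030 + 1/54)*(-21225) = -15689 + (1081621/54)*(-21225) = -15689 - 7652468575/18 = -7652750977/18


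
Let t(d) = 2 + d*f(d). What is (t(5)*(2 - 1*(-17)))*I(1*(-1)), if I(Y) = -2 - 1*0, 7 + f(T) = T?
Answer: 304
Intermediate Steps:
f(T) = -7 + T
t(d) = 2 + d*(-7 + d)
I(Y) = -2 (I(Y) = -2 + 0 = -2)
(t(5)*(2 - 1*(-17)))*I(1*(-1)) = ((2 + 5*(-7 + 5))*(2 - 1*(-17)))*(-2) = ((2 + 5*(-2))*(2 + 17))*(-2) = ((2 - 10)*19)*(-2) = -8*19*(-2) = -152*(-2) = 304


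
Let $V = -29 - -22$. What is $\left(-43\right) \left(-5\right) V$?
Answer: $-1505$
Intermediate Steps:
$V = -7$ ($V = -29 + 22 = -7$)
$\left(-43\right) \left(-5\right) V = \left(-43\right) \left(-5\right) \left(-7\right) = 215 \left(-7\right) = -1505$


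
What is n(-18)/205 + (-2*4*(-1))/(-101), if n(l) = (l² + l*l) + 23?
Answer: 66131/20705 ≈ 3.1940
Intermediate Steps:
n(l) = 23 + 2*l² (n(l) = (l² + l²) + 23 = 2*l² + 23 = 23 + 2*l²)
n(-18)/205 + (-2*4*(-1))/(-101) = (23 + 2*(-18)²)/205 + (-2*4*(-1))/(-101) = (23 + 2*324)*(1/205) - 8*(-1)*(-1/101) = (23 + 648)*(1/205) + 8*(-1/101) = 671*(1/205) - 8/101 = 671/205 - 8/101 = 66131/20705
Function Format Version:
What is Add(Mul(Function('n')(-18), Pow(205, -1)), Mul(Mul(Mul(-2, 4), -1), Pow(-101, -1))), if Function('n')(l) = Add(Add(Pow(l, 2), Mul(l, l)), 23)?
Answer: Rational(66131, 20705) ≈ 3.1940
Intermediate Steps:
Function('n')(l) = Add(23, Mul(2, Pow(l, 2))) (Function('n')(l) = Add(Add(Pow(l, 2), Pow(l, 2)), 23) = Add(Mul(2, Pow(l, 2)), 23) = Add(23, Mul(2, Pow(l, 2))))
Add(Mul(Function('n')(-18), Pow(205, -1)), Mul(Mul(Mul(-2, 4), -1), Pow(-101, -1))) = Add(Mul(Add(23, Mul(2, Pow(-18, 2))), Pow(205, -1)), Mul(Mul(Mul(-2, 4), -1), Pow(-101, -1))) = Add(Mul(Add(23, Mul(2, 324)), Rational(1, 205)), Mul(Mul(-8, -1), Rational(-1, 101))) = Add(Mul(Add(23, 648), Rational(1, 205)), Mul(8, Rational(-1, 101))) = Add(Mul(671, Rational(1, 205)), Rational(-8, 101)) = Add(Rational(671, 205), Rational(-8, 101)) = Rational(66131, 20705)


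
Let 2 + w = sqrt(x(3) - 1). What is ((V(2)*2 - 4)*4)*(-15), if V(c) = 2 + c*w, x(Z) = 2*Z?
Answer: 480 - 240*sqrt(5) ≈ -56.656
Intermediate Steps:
w = -2 + sqrt(5) (w = -2 + sqrt(2*3 - 1) = -2 + sqrt(6 - 1) = -2 + sqrt(5) ≈ 0.23607)
V(c) = 2 + c*(-2 + sqrt(5))
((V(2)*2 - 4)*4)*(-15) = (((2 - 1*2*(2 - sqrt(5)))*2 - 4)*4)*(-15) = (((2 + (-4 + 2*sqrt(5)))*2 - 4)*4)*(-15) = (((-2 + 2*sqrt(5))*2 - 4)*4)*(-15) = (((-4 + 4*sqrt(5)) - 4)*4)*(-15) = ((-8 + 4*sqrt(5))*4)*(-15) = (-32 + 16*sqrt(5))*(-15) = 480 - 240*sqrt(5)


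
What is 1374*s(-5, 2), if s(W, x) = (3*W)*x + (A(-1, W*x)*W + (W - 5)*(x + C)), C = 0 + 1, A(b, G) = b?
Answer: -75570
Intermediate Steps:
C = 1
s(W, x) = -W + (1 + x)*(-5 + W) + 3*W*x (s(W, x) = (3*W)*x + (-W + (W - 5)*(x + 1)) = 3*W*x + (-W + (-5 + W)*(1 + x)) = 3*W*x + (-W + (1 + x)*(-5 + W)) = -W + (1 + x)*(-5 + W) + 3*W*x)
1374*s(-5, 2) = 1374*(-5 - 5*2 + 4*(-5)*2) = 1374*(-5 - 10 - 40) = 1374*(-55) = -75570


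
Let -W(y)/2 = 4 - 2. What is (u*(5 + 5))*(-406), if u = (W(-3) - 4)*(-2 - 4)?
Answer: -194880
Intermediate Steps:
W(y) = -4 (W(y) = -2*(4 - 2) = -2*2 = -4)
u = 48 (u = (-4 - 4)*(-2 - 4) = -8*(-6) = 48)
(u*(5 + 5))*(-406) = (48*(5 + 5))*(-406) = (48*10)*(-406) = 480*(-406) = -194880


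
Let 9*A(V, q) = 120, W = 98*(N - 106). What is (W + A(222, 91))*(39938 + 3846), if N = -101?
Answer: -2662855312/3 ≈ -8.8762e+8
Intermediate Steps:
W = -20286 (W = 98*(-101 - 106) = 98*(-207) = -20286)
A(V, q) = 40/3 (A(V, q) = (⅑)*120 = 40/3)
(W + A(222, 91))*(39938 + 3846) = (-20286 + 40/3)*(39938 + 3846) = -60818/3*43784 = -2662855312/3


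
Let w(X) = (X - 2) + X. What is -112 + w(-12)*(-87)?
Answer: 2150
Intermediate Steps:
w(X) = -2 + 2*X (w(X) = (-2 + X) + X = -2 + 2*X)
-112 + w(-12)*(-87) = -112 + (-2 + 2*(-12))*(-87) = -112 + (-2 - 24)*(-87) = -112 - 26*(-87) = -112 + 2262 = 2150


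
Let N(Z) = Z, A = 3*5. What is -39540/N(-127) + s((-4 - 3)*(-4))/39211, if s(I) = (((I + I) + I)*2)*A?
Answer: 1550722980/4979797 ≈ 311.40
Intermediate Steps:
A = 15
s(I) = 90*I (s(I) = (((I + I) + I)*2)*15 = ((2*I + I)*2)*15 = ((3*I)*2)*15 = (6*I)*15 = 90*I)
-39540/N(-127) + s((-4 - 3)*(-4))/39211 = -39540/(-127) + (90*((-4 - 3)*(-4)))/39211 = -39540*(-1/127) + (90*(-7*(-4)))*(1/39211) = 39540/127 + (90*28)*(1/39211) = 39540/127 + 2520*(1/39211) = 39540/127 + 2520/39211 = 1550722980/4979797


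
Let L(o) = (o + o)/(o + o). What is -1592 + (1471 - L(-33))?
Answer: -122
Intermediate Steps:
L(o) = 1 (L(o) = (2*o)/((2*o)) = (2*o)*(1/(2*o)) = 1)
-1592 + (1471 - L(-33)) = -1592 + (1471 - 1*1) = -1592 + (1471 - 1) = -1592 + 1470 = -122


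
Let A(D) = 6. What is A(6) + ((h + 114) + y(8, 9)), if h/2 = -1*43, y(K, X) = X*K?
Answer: 106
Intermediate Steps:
y(K, X) = K*X
h = -86 (h = 2*(-1*43) = 2*(-43) = -86)
A(6) + ((h + 114) + y(8, 9)) = 6 + ((-86 + 114) + 8*9) = 6 + (28 + 72) = 6 + 100 = 106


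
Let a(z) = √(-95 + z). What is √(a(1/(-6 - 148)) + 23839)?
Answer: √(565365724 + 154*I*√2253174)/154 ≈ 154.4 + 0.031565*I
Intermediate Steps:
√(a(1/(-6 - 148)) + 23839) = √(√(-95 + 1/(-6 - 148)) + 23839) = √(√(-95 + 1/(-154)) + 23839) = √(√(-95 - 1/154) + 23839) = √(√(-14631/154) + 23839) = √(I*√2253174/154 + 23839) = √(23839 + I*√2253174/154)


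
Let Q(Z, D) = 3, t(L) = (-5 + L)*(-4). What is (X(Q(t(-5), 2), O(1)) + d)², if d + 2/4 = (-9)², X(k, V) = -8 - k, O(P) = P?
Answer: 19321/4 ≈ 4830.3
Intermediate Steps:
t(L) = 20 - 4*L
d = 161/2 (d = -½ + (-9)² = -½ + 81 = 161/2 ≈ 80.500)
(X(Q(t(-5), 2), O(1)) + d)² = ((-8 - 1*3) + 161/2)² = ((-8 - 3) + 161/2)² = (-11 + 161/2)² = (139/2)² = 19321/4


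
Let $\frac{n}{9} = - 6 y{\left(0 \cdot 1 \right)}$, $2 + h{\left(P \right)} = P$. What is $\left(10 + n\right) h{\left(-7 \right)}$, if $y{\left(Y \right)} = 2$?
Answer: $882$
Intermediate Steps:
$h{\left(P \right)} = -2 + P$
$n = -108$ ($n = 9 \left(\left(-6\right) 2\right) = 9 \left(-12\right) = -108$)
$\left(10 + n\right) h{\left(-7 \right)} = \left(10 - 108\right) \left(-2 - 7\right) = \left(-98\right) \left(-9\right) = 882$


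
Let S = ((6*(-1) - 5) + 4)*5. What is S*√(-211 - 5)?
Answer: -210*I*√6 ≈ -514.39*I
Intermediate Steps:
S = -35 (S = ((-6 - 5) + 4)*5 = (-11 + 4)*5 = -7*5 = -35)
S*√(-211 - 5) = -35*√(-211 - 5) = -210*I*√6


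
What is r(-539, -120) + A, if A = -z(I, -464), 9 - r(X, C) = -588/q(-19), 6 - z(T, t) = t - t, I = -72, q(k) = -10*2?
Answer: -132/5 ≈ -26.400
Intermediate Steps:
q(k) = -20
z(T, t) = 6 (z(T, t) = 6 - (t - t) = 6 - 1*0 = 6 + 0 = 6)
r(X, C) = -102/5 (r(X, C) = 9 - (-588)/(-20) = 9 - (-588)*(-1)/20 = 9 - 1*147/5 = 9 - 147/5 = -102/5)
A = -6 (A = -1*6 = -6)
r(-539, -120) + A = -102/5 - 6 = -132/5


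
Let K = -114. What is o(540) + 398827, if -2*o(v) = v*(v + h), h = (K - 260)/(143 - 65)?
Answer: 3306181/13 ≈ 2.5432e+5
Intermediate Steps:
h = -187/39 (h = (-114 - 260)/(143 - 65) = -374/78 = -374*1/78 = -187/39 ≈ -4.7949)
o(v) = -v*(-187/39 + v)/2 (o(v) = -v*(v - 187/39)/2 = -v*(-187/39 + v)/2)
o(540) + 398827 = (1/78)*540*(187 - 39*540) + 398827 = (1/78)*540*(187 - 21060) + 398827 = (1/78)*540*(-20873) + 398827 = -1878570/13 + 398827 = 3306181/13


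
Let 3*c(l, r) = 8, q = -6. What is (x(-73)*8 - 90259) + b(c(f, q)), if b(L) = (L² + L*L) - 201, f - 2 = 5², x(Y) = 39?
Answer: -811204/9 ≈ -90134.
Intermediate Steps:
f = 27 (f = 2 + 5² = 2 + 25 = 27)
c(l, r) = 8/3 (c(l, r) = (⅓)*8 = 8/3)
b(L) = -201 + 2*L² (b(L) = (L² + L²) - 201 = 2*L² - 201 = -201 + 2*L²)
(x(-73)*8 - 90259) + b(c(f, q)) = (39*8 - 90259) + (-201 + 2*(8/3)²) = (312 - 90259) + (-201 + 2*(64/9)) = -89947 + (-201 + 128/9) = -89947 - 1681/9 = -811204/9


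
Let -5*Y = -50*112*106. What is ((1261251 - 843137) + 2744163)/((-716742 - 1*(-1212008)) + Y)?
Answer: 3162277/613986 ≈ 5.1504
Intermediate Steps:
Y = 118720 (Y = -(-50*112)*106/5 = -(-1120)*106 = -1/5*(-593600) = 118720)
((1261251 - 843137) + 2744163)/((-716742 - 1*(-1212008)) + Y) = ((1261251 - 843137) + 2744163)/((-716742 - 1*(-1212008)) + 118720) = (418114 + 2744163)/((-716742 + 1212008) + 118720) = 3162277/(495266 + 118720) = 3162277/613986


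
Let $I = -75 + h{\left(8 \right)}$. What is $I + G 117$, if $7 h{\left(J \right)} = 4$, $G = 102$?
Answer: $\frac{83017}{7} \approx 11860.0$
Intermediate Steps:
$h{\left(J \right)} = \frac{4}{7}$ ($h{\left(J \right)} = \frac{1}{7} \cdot 4 = \frac{4}{7}$)
$I = - \frac{521}{7}$ ($I = -75 + \frac{4}{7} = - \frac{521}{7} \approx -74.429$)
$I + G 117 = - \frac{521}{7} + 102 \cdot 117 = - \frac{521}{7} + 11934 = \frac{83017}{7}$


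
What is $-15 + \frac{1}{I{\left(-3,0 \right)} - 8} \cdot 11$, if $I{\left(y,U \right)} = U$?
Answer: $- \frac{131}{8} \approx -16.375$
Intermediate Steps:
$-15 + \frac{1}{I{\left(-3,0 \right)} - 8} \cdot 11 = -15 + \frac{1}{0 - 8} \cdot 11 = -15 + \frac{1}{-8} \cdot 11 = -15 - \frac{11}{8} = - \frac{131}{8}$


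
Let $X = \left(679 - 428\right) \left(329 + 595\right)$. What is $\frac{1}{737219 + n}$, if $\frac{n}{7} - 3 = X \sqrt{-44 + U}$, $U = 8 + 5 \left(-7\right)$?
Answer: $\frac{13165}{3351331347434} - \frac{8283 i \sqrt{71}}{957523242124} \approx 3.9283 \cdot 10^{-9} - 7.289 \cdot 10^{-8} i$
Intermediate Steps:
$X = 231924$ ($X = 251 \cdot 924 = 231924$)
$U = -27$ ($U = 8 - 35 = -27$)
$n = 21 + 1623468 i \sqrt{71}$ ($n = 21 + 7 \cdot 231924 \sqrt{-44 - 27} = 21 + 7 \cdot 231924 \sqrt{-71} = 21 + 7 \cdot 231924 i \sqrt{71} = 21 + 1623468 i \sqrt{71} \approx 21.0 + 1.368 \cdot 10^{7} i$)
$\frac{1}{737219 + n} = \frac{1}{737219 + \left(21 + 1623468 i \sqrt{71}\right)} = \frac{1}{737240 + 1623468 i \sqrt{71}}$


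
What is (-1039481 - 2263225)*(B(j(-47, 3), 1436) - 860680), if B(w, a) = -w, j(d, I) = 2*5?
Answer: 2842606027140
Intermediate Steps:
j(d, I) = 10
(-1039481 - 2263225)*(B(j(-47, 3), 1436) - 860680) = (-1039481 - 2263225)*(-1*10 - 860680) = -3302706*(-10 - 860680) = -3302706*(-860690) = 2842606027140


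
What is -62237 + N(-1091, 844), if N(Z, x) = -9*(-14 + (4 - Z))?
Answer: -71966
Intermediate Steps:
N(Z, x) = 90 + 9*Z (N(Z, x) = -9*(-10 - Z) = 90 + 9*Z)
-62237 + N(-1091, 844) = -62237 + (90 + 9*(-1091)) = -62237 + (90 - 9819) = -62237 - 9729 = -71966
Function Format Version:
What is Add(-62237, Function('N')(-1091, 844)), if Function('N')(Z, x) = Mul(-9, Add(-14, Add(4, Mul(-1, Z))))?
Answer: -71966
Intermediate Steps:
Function('N')(Z, x) = Add(90, Mul(9, Z)) (Function('N')(Z, x) = Mul(-9, Add(-10, Mul(-1, Z))) = Add(90, Mul(9, Z)))
Add(-62237, Function('N')(-1091, 844)) = Add(-62237, Add(90, Mul(9, -1091))) = Add(-62237, Add(90, -9819)) = Add(-62237, -9729) = -71966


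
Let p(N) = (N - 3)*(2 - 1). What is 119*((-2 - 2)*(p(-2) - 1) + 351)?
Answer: 44625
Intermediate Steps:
p(N) = -3 + N (p(N) = (-3 + N)*1 = -3 + N)
119*((-2 - 2)*(p(-2) - 1) + 351) = 119*((-2 - 2)*((-3 - 2) - 1) + 351) = 119*(-4*(-5 - 1) + 351) = 119*(-4*(-6) + 351) = 119*(24 + 351) = 119*375 = 44625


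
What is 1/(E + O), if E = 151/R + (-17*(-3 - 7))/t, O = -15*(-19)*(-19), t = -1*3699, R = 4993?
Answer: -18469107/100010504666 ≈ -0.00018467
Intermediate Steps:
t = -3699
O = -5415 (O = 285*(-19) = -5415)
E = -290261/18469107 (E = 151/4993 - 17*(-3 - 7)/(-3699) = 151*(1/4993) - 17*(-10)*(-1/3699) = 151/4993 + 170*(-1/3699) = 151/4993 - 170/3699 = -290261/18469107 ≈ -0.015716)
1/(E + O) = 1/(-290261/18469107 - 5415) = 1/(-100010504666/18469107) = -18469107/100010504666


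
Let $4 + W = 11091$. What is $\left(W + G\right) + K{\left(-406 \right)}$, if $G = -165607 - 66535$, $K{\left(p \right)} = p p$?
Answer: $-56219$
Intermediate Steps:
$K{\left(p \right)} = p^{2}$
$W = 11087$ ($W = -4 + 11091 = 11087$)
$G = -232142$ ($G = -165607 - 66535 = -232142$)
$\left(W + G\right) + K{\left(-406 \right)} = \left(11087 - 232142\right) + \left(-406\right)^{2} = -221055 + 164836 = -56219$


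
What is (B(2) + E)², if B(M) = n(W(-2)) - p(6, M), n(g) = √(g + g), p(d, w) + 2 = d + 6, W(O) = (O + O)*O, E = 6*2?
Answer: 36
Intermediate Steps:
E = 12
W(O) = 2*O² (W(O) = (2*O)*O = 2*O²)
p(d, w) = 4 + d (p(d, w) = -2 + (d + 6) = -2 + (6 + d) = 4 + d)
n(g) = √2*√g (n(g) = √(2*g) = √2*√g)
B(M) = -6 (B(M) = √2*√(2*(-2)²) - (4 + 6) = √2*√(2*4) - 1*10 = √2*√8 - 10 = √2*(2*√2) - 10 = 4 - 10 = -6)
(B(2) + E)² = (-6 + 12)² = 6² = 36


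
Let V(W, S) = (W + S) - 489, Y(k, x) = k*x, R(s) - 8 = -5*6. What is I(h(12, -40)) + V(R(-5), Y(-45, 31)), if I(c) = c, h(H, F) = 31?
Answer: -1875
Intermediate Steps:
R(s) = -22 (R(s) = 8 - 5*6 = 8 - 30 = -22)
V(W, S) = -489 + S + W (V(W, S) = (S + W) - 489 = -489 + S + W)
I(h(12, -40)) + V(R(-5), Y(-45, 31)) = 31 + (-489 - 45*31 - 22) = 31 + (-489 - 1395 - 22) = 31 - 1906 = -1875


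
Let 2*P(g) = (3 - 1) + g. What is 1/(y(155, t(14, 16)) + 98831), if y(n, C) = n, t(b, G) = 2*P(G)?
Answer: 1/98986 ≈ 1.0102e-5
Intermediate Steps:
P(g) = 1 + g/2 (P(g) = ((3 - 1) + g)/2 = (2 + g)/2 = 1 + g/2)
t(b, G) = 2 + G (t(b, G) = 2*(1 + G/2) = 2 + G)
1/(y(155, t(14, 16)) + 98831) = 1/(155 + 98831) = 1/98986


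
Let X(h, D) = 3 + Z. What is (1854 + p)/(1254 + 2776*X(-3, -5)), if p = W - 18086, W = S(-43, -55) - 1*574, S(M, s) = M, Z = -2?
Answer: -16849/4030 ≈ -4.1809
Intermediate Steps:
X(h, D) = 1 (X(h, D) = 3 - 2 = 1)
W = -617 (W = -43 - 1*574 = -43 - 574 = -617)
p = -18703 (p = -617 - 18086 = -18703)
(1854 + p)/(1254 + 2776*X(-3, -5)) = (1854 - 18703)/(1254 + 2776*1) = -16849/(1254 + 2776) = -16849/4030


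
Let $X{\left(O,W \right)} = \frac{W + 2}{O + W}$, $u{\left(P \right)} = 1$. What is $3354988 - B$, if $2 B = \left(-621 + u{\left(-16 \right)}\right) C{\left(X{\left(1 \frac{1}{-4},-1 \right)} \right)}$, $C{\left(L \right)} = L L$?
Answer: $\frac{16775932}{5} \approx 3.3552 \cdot 10^{6}$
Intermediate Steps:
$X{\left(O,W \right)} = \frac{2 + W}{O + W}$
$C{\left(L \right)} = L^{2}$
$B = - \frac{992}{5}$ ($B = \frac{\left(-621 + 1\right) \left(\frac{2 - 1}{1 \frac{1}{-4} - 1}\right)^{2}}{2} = \frac{\left(-620\right) \left(\frac{1}{1 \left(- \frac{1}{4}\right) - 1} \cdot 1\right)^{2}}{2} = \frac{\left(-620\right) \left(\frac{1}{- \frac{1}{4} - 1} \cdot 1\right)^{2}}{2} = \frac{\left(-620\right) \left(\frac{1}{- \frac{5}{4}} \cdot 1\right)^{2}}{2} = \frac{\left(-620\right) \left(\left(- \frac{4}{5}\right) 1\right)^{2}}{2} = \frac{\left(-620\right) \left(- \frac{4}{5}\right)^{2}}{2} = \frac{\left(-620\right) \frac{16}{25}}{2} = \frac{1}{2} \left(- \frac{1984}{5}\right) = - \frac{992}{5} \approx -198.4$)
$3354988 - B = 3354988 - - \frac{992}{5} = 3354988 + \frac{992}{5} = \frac{16775932}{5}$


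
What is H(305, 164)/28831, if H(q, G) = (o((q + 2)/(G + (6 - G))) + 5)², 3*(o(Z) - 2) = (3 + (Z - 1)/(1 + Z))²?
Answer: 12923658312601/2490459970955319 ≈ 0.0051893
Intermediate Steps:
o(Z) = 2 + (3 + (-1 + Z)/(1 + Z))²/3 (o(Z) = 2 + (3 + (Z - 1)/(1 + Z))²/3 = 2 + (3 + (-1 + Z)/(1 + Z))²/3)
H(q, G) = (5 + 2*(29/3 + 11*(⅓ + q/6)² + 7*q/3)/(3*(5/3 + (⅓ + q/6)² + q/3)))² (H(q, G) = (2*(5 + 11*((q + 2)/(G + (6 - G)))² + 14*((q + 2)/(G + (6 - G))))/(3*(1 + ((q + 2)/(G + (6 - G)))² + 2*((q + 2)/(G + (6 - G))))) + 5)² = (2*(5 + 11*((2 + q)/6)² + 14*((2 + q)/6))/(3*(1 + ((2 + q)/6)² + 2*((2 + q)/6))) + 5)² = (2*(5 + 11*((2 + q)*(⅙))² + 14*((2 + q)*(⅙)))/(3*(1 + ((2 + q)*(⅙))² + 2*((2 + q)*(⅙)))) + 5)² = (2*(5 + 11*(⅓ + q/6)² + 14*(⅓ + q/6))/(3*(1 + (⅓ + q/6)² + 2*(⅓ + q/6))) + 5)² = (2*(5 + 11*(⅓ + q/6)² + (14/3 + 7*q/3))/(3*(1 + (⅓ + q/6)² + (⅔ + q/3))) + 5)² = (2*(29/3 + 11*(⅓ + q/6)² + 7*q/3)/(3*(5/3 + (⅓ + q/6)² + q/3)) + 5)² = (5 + 2*(29/3 + 11*(⅓ + q/6)² + 7*q/3)/(3*(5/3 + (⅓ + q/6)² + q/3)))²)
H(305, 164)/28831 = ((1596 + 37*(2 + 305)² + 348*305)²/(9*(60 + (2 + 305)² + 12*305)²))/28831 = ((1596 + 37*307² + 106140)²/(9*(60 + 307² + 3660)²))*(1/28831) = ((1596 + 37*94249 + 106140)²/(9*(60 + 94249 + 3660)²))*(1/28831) = ((⅑)*(1596 + 3487213 + 106140)²/97969²)*(1/28831) = ((⅑)*(1/9597924961)*3594949²)*(1/28831) = ((⅑)*(1/9597924961)*12923658312601)*(1/28831) = (12923658312601/86381324649)*(1/28831) = 12923658312601/2490459970955319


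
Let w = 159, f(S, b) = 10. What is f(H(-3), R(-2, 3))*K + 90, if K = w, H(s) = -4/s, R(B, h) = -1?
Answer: 1680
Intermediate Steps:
K = 159
f(H(-3), R(-2, 3))*K + 90 = 10*159 + 90 = 1590 + 90 = 1680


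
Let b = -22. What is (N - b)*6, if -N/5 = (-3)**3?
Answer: 942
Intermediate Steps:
N = 135 (N = -5*(-3)**3 = -5*(-27) = 135)
(N - b)*6 = (135 - 1*(-22))*6 = (135 + 22)*6 = 157*6 = 942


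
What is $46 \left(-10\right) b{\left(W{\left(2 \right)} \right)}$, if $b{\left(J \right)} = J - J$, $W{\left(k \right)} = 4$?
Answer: $0$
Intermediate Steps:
$b{\left(J \right)} = 0$
$46 \left(-10\right) b{\left(W{\left(2 \right)} \right)} = 46 \left(-10\right) 0 = \left(-460\right) 0 = 0$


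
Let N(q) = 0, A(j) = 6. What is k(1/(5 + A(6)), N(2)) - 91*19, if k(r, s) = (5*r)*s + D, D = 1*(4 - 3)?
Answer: -1728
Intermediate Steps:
D = 1 (D = 1*1 = 1)
k(r, s) = 1 + 5*r*s (k(r, s) = (5*r)*s + 1 = 5*r*s + 1 = 1 + 5*r*s)
k(1/(5 + A(6)), N(2)) - 91*19 = (1 + 5*0/(5 + 6)) - 91*19 = (1 + 5*0/11) - 1729 = (1 + 5*(1/11)*0) - 1729 = (1 + 0) - 1729 = 1 - 1729 = -1728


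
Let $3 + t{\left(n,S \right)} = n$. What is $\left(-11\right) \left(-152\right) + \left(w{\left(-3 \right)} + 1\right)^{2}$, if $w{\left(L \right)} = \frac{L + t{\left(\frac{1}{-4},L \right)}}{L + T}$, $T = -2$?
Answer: $\frac{26833}{16} \approx 1677.1$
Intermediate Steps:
$t{\left(n,S \right)} = -3 + n$
$w{\left(L \right)} = \frac{- \frac{13}{4} + L}{-2 + L}$ ($w{\left(L \right)} = \frac{L - \left(3 - \frac{1}{-4}\right)}{L - 2} = \frac{L - \frac{13}{4}}{-2 + L} = \frac{- \frac{13}{4} + L}{-2 + L}$)
$\left(-11\right) \left(-152\right) + \left(w{\left(-3 \right)} + 1\right)^{2} = \left(-11\right) \left(-152\right) + \left(\frac{- \frac{13}{4} - 3}{-2 - 3} + 1\right)^{2} = 1672 + \left(\frac{1}{-5} \left(- \frac{25}{4}\right) + 1\right)^{2} = 1672 + \left(\left(- \frac{1}{5}\right) \left(- \frac{25}{4}\right) + 1\right)^{2} = 1672 + \left(\frac{5}{4} + 1\right)^{2} = 1672 + \left(\frac{9}{4}\right)^{2} = 1672 + \frac{81}{16} = \frac{26833}{16}$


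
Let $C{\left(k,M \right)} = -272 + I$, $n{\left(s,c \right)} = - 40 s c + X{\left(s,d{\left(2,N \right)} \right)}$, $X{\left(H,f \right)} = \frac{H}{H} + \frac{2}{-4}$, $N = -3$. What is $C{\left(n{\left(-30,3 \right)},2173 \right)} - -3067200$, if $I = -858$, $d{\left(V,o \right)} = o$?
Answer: $3066070$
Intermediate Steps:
$X{\left(H,f \right)} = \frac{1}{2}$ ($X{\left(H,f \right)} = 1 + 2 \left(- \frac{1}{4}\right) = 1 - \frac{1}{2} = \frac{1}{2}$)
$n{\left(s,c \right)} = \frac{1}{2} - 40 c s$ ($n{\left(s,c \right)} = - 40 s c + \frac{1}{2} = - 40 c s + \frac{1}{2} = \frac{1}{2} - 40 c s$)
$C{\left(k,M \right)} = -1130$ ($C{\left(k,M \right)} = -272 - 858 = -1130$)
$C{\left(n{\left(-30,3 \right)},2173 \right)} - -3067200 = -1130 - -3067200 = -1130 + 3067200 = 3066070$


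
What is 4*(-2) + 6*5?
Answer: 22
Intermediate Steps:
4*(-2) + 6*5 = -8 + 30 = 22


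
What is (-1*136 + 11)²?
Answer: 15625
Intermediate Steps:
(-1*136 + 11)² = (-136 + 11)² = (-125)² = 15625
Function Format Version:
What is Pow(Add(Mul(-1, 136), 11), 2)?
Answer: 15625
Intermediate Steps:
Pow(Add(Mul(-1, 136), 11), 2) = Pow(Add(-136, 11), 2) = Pow(-125, 2) = 15625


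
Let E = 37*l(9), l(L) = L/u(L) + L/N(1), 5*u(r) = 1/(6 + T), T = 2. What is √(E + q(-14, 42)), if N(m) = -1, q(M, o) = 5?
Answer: 8*√203 ≈ 113.98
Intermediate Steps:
u(r) = 1/40 (u(r) = 1/(5*(6 + 2)) = (⅕)/8 = (⅕)*(⅛) = 1/40)
l(L) = 39*L (l(L) = L/(1/40) + L/(-1) = L*40 + L*(-1) = 40*L - L = 39*L)
E = 12987 (E = 37*(39*9) = 37*351 = 12987)
√(E + q(-14, 42)) = √(12987 + 5) = √12992 = 8*√203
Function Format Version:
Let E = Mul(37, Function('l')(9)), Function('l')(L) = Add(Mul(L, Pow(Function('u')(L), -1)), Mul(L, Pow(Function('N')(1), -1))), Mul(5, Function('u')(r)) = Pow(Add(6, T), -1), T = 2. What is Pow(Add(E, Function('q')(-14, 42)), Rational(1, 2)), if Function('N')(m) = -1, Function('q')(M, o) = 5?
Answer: Mul(8, Pow(203, Rational(1, 2))) ≈ 113.98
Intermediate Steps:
Function('u')(r) = Rational(1, 40) (Function('u')(r) = Mul(Rational(1, 5), Pow(Add(6, 2), -1)) = Mul(Rational(1, 5), Pow(8, -1)) = Mul(Rational(1, 5), Rational(1, 8)) = Rational(1, 40))
Function('l')(L) = Mul(39, L) (Function('l')(L) = Add(Mul(L, Pow(Rational(1, 40), -1)), Mul(L, Pow(-1, -1))) = Add(Mul(L, 40), Mul(L, -1)) = Add(Mul(40, L), Mul(-1, L)) = Mul(39, L))
E = 12987 (E = Mul(37, Mul(39, 9)) = Mul(37, 351) = 12987)
Pow(Add(E, Function('q')(-14, 42)), Rational(1, 2)) = Pow(Add(12987, 5), Rational(1, 2)) = Pow(12992, Rational(1, 2)) = Mul(8, Pow(203, Rational(1, 2)))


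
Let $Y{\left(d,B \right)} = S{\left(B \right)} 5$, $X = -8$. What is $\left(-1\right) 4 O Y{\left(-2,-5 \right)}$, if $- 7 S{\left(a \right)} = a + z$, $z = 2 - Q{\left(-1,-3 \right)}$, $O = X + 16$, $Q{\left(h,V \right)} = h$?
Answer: $- \frac{320}{7} \approx -45.714$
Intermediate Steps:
$O = 8$ ($O = -8 + 16 = 8$)
$z = 3$ ($z = 2 - -1 = 2 + 1 = 3$)
$S{\left(a \right)} = - \frac{3}{7} - \frac{a}{7}$ ($S{\left(a \right)} = - \frac{a + 3}{7} = - \frac{3 + a}{7} = - \frac{3}{7} - \frac{a}{7}$)
$Y{\left(d,B \right)} = - \frac{15}{7} - \frac{5 B}{7}$ ($Y{\left(d,B \right)} = \left(- \frac{3}{7} - \frac{B}{7}\right) 5 = - \frac{15}{7} - \frac{5 B}{7}$)
$\left(-1\right) 4 O Y{\left(-2,-5 \right)} = \left(-1\right) 4 \cdot 8 \left(- \frac{15}{7} - - \frac{25}{7}\right) = \left(-4\right) 8 \left(- \frac{15}{7} + \frac{25}{7}\right) = \left(-32\right) \frac{10}{7} = - \frac{320}{7}$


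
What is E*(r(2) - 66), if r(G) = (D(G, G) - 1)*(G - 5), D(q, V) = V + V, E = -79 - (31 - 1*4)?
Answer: 7950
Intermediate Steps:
E = -106 (E = -79 - (31 - 4) = -79 - 1*27 = -79 - 27 = -106)
D(q, V) = 2*V
r(G) = (-1 + 2*G)*(-5 + G) (r(G) = (2*G - 1)*(G - 5) = (-1 + 2*G)*(-5 + G))
E*(r(2) - 66) = -106*((5 - 11*2 + 2*2²) - 66) = -106*((5 - 22 + 2*4) - 66) = -106*((5 - 22 + 8) - 66) = -106*(-9 - 66) = -106*(-75) = 7950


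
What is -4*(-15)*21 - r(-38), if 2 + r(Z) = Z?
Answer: 1300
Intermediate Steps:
r(Z) = -2 + Z
-4*(-15)*21 - r(-38) = -4*(-15)*21 - (-2 - 38) = 60*21 - 1*(-40) = 1260 + 40 = 1300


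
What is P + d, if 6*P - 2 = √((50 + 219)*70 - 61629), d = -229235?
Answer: -687704/3 + I*√42799/6 ≈ -2.2923e+5 + 34.48*I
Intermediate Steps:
P = ⅓ + I*√42799/6 (P = ⅓ + √((50 + 219)*70 - 61629)/6 = ⅓ + √(269*70 - 61629)/6 = ⅓ + √(18830 - 61629)/6 = ⅓ + √(-42799)/6 = ⅓ + (I*√42799)/6 = ⅓ + I*√42799/6 ≈ 0.33333 + 34.48*I)
P + d = (⅓ + I*√42799/6) - 229235 = -687704/3 + I*√42799/6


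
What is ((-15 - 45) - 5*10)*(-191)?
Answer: 21010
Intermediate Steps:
((-15 - 45) - 5*10)*(-191) = (-60 - 50)*(-191) = -110*(-191) = 21010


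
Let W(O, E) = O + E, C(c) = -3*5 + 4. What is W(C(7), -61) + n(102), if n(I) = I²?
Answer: 10332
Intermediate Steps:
C(c) = -11 (C(c) = -15 + 4 = -11)
W(O, E) = E + O
W(C(7), -61) + n(102) = (-61 - 11) + 102² = -72 + 10404 = 10332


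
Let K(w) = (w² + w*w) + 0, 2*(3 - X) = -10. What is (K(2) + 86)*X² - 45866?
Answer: -39850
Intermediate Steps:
X = 8 (X = 3 - ½*(-10) = 3 + 5 = 8)
K(w) = 2*w² (K(w) = (w² + w²) + 0 = 2*w² + 0 = 2*w²)
(K(2) + 86)*X² - 45866 = (2*2² + 86)*8² - 45866 = (2*4 + 86)*64 - 45866 = (8 + 86)*64 - 45866 = 94*64 - 45866 = 6016 - 45866 = -39850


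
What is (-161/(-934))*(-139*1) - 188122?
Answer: -175728327/934 ≈ -1.8815e+5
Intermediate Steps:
(-161/(-934))*(-139*1) - 188122 = -161*(-1/934)*(-139) - 188122 = (161/934)*(-139) - 188122 = -22379/934 - 188122 = -175728327/934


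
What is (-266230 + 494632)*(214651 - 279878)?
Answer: -14897977254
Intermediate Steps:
(-266230 + 494632)*(214651 - 279878) = 228402*(-65227) = -14897977254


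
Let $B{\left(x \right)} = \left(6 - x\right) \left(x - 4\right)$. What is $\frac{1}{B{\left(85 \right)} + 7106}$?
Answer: $\frac{1}{707} \approx 0.0014144$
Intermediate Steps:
$B{\left(x \right)} = \left(-4 + x\right) \left(6 - x\right)$ ($B{\left(x \right)} = \left(6 - x\right) \left(-4 + x\right) = \left(-4 + x\right) \left(6 - x\right)$)
$\frac{1}{B{\left(85 \right)} + 7106} = \frac{1}{\left(-24 - 85^{2} + 10 \cdot 85\right) + 7106} = \frac{1}{\left(-24 - 7225 + 850\right) + 7106} = \frac{1}{-6399 + 7106} = \frac{1}{707}$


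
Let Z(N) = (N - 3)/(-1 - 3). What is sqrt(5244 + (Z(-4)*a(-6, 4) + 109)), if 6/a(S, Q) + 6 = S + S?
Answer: sqrt(192687)/6 ≈ 73.160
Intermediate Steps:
Z(N) = 3/4 - N/4 (Z(N) = (-3 + N)/(-4) = (-3 + N)*(-1/4) = 3/4 - N/4)
a(S, Q) = 6/(-6 + 2*S) (a(S, Q) = 6/(-6 + (S + S)) = 6/(-6 + 2*S))
sqrt(5244 + (Z(-4)*a(-6, 4) + 109)) = sqrt(5244 + ((3/4 - 1/4*(-4))*(3/(-3 - 6)) + 109)) = sqrt(5244 + ((3/4 + 1)*(3/(-9)) + 109)) = sqrt(5244 + (7*(3*(-1/9))/4 + 109)) = sqrt(5244 + ((7/4)*(-1/3) + 109)) = sqrt(5244 + (-7/12 + 109)) = sqrt(5244 + 1301/12) = sqrt(64229/12) = sqrt(192687)/6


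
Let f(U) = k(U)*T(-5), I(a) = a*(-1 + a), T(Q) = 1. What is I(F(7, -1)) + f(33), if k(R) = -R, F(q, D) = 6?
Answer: -3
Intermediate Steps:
f(U) = -U (f(U) = -U*1 = -U)
I(F(7, -1)) + f(33) = 6*(-1 + 6) - 1*33 = 6*5 - 33 = 30 - 33 = -3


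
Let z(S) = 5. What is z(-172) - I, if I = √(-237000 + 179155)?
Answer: 5 - I*√57845 ≈ 5.0 - 240.51*I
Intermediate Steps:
I = I*√57845 (I = √(-57845) = I*√57845 ≈ 240.51*I)
z(-172) - I = 5 - I*√57845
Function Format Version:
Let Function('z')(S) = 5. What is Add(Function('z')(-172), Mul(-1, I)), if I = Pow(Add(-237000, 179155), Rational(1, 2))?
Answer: Add(5, Mul(-1, I, Pow(57845, Rational(1, 2)))) ≈ Add(5.0000, Mul(-240.51, I))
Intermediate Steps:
I = Mul(I, Pow(57845, Rational(1, 2))) (I = Pow(-57845, Rational(1, 2)) = Mul(I, Pow(57845, Rational(1, 2))) ≈ Mul(240.51, I))
Add(Function('z')(-172), Mul(-1, I)) = Add(5, Mul(-1, Mul(I, Pow(57845, Rational(1, 2))))) = Add(5, Mul(-1, I, Pow(57845, Rational(1, 2))))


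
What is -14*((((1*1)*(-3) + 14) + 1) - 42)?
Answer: 420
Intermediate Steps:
-14*((((1*1)*(-3) + 14) + 1) - 42) = -14*(((1*(-3) + 14) + 1) - 42) = -14*(((-3 + 14) + 1) - 42) = -14*((11 + 1) - 42) = -14*(12 - 42) = -14*(-30) = 420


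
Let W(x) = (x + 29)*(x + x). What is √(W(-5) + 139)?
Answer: I*√101 ≈ 10.05*I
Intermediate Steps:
W(x) = 2*x*(29 + x) (W(x) = (29 + x)*(2*x) = 2*x*(29 + x))
√(W(-5) + 139) = √(2*(-5)*(29 - 5) + 139) = √(2*(-5)*24 + 139) = √(-240 + 139) = √(-101) = I*√101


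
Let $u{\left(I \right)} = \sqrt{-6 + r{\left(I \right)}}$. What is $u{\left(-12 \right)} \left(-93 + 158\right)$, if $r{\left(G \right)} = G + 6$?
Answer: $130 i \sqrt{3} \approx 225.17 i$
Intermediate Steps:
$r{\left(G \right)} = 6 + G$
$u{\left(I \right)} = \sqrt{I}$ ($u{\left(I \right)} = \sqrt{-6 + \left(6 + I\right)} = \sqrt{I}$)
$u{\left(-12 \right)} \left(-93 + 158\right) = \sqrt{-12} \left(-93 + 158\right) = 2 i \sqrt{3} \cdot 65 = 130 i \sqrt{3}$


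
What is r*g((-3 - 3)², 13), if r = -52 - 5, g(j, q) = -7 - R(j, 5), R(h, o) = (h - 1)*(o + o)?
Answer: 20349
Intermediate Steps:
R(h, o) = 2*o*(-1 + h) (R(h, o) = (-1 + h)*(2*o) = 2*o*(-1 + h))
g(j, q) = 3 - 10*j (g(j, q) = -7 - 2*5*(-1 + j) = -7 - (-10 + 10*j) = -7 + (10 - 10*j) = 3 - 10*j)
r = -57
r*g((-3 - 3)², 13) = -57*(3 - 10*(-3 - 3)²) = -57*(3 - 10*(-6)²) = -57*(3 - 10*36) = -57*(3 - 360) = -57*(-357) = 20349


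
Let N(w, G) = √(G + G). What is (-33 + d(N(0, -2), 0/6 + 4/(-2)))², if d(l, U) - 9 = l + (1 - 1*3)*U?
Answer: 396 - 80*I ≈ 396.0 - 80.0*I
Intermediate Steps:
N(w, G) = √2*√G (N(w, G) = √(2*G) = √2*√G)
d(l, U) = 9 + l - 2*U (d(l, U) = 9 + (l + (1 - 1*3)*U) = 9 + (l + (1 - 3)*U) = 9 + (l - 2*U) = 9 + l - 2*U)
(-33 + d(N(0, -2), 0/6 + 4/(-2)))² = (-33 + (9 + √2*√(-2) - 2*(0/6 + 4/(-2))))² = (-33 + (9 + √2*(I*√2) - 2*(0*(⅙) + 4*(-½))))² = (-33 + (9 + 2*I - 2*(0 - 2)))² = (-33 + (9 + 2*I - 2*(-2)))² = (-33 + (9 + 2*I + 4))² = (-33 + (13 + 2*I))² = (-20 + 2*I)²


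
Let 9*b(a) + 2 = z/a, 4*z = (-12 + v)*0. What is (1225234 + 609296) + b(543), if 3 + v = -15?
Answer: 16510768/9 ≈ 1.8345e+6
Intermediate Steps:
v = -18 (v = -3 - 15 = -18)
z = 0 (z = ((-12 - 18)*0)/4 = (-30*0)/4 = (¼)*0 = 0)
b(a) = -2/9 (b(a) = -2/9 + (0/a)/9 = -2/9 + (⅑)*0 = -2/9 + 0 = -2/9)
(1225234 + 609296) + b(543) = (1225234 + 609296) - 2/9 = 1834530 - 2/9 = 16510768/9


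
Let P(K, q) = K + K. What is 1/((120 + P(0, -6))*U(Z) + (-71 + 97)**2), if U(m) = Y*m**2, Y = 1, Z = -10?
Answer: 1/12676 ≈ 7.8889e-5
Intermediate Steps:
P(K, q) = 2*K
U(m) = m**2 (U(m) = 1*m**2 = m**2)
1/((120 + P(0, -6))*U(Z) + (-71 + 97)**2) = 1/((120 + 2*0)*(-10)**2 + (-71 + 97)**2) = 1/((120 + 0)*100 + 26**2) = 1/(120*100 + 676) = 1/(12000 + 676) = 1/12676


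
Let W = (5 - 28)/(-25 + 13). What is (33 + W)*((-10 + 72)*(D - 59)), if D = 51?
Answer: -51956/3 ≈ -17319.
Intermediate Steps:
W = 23/12 (W = -23/(-12) = -23*(-1/12) = 23/12 ≈ 1.9167)
(33 + W)*((-10 + 72)*(D - 59)) = (33 + 23/12)*((-10 + 72)*(51 - 59)) = 419*(62*(-8))/12 = (419/12)*(-496) = -51956/3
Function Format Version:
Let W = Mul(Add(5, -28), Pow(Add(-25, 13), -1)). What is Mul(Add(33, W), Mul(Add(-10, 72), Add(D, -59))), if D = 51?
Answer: Rational(-51956, 3) ≈ -17319.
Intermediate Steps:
W = Rational(23, 12) (W = Mul(-23, Pow(-12, -1)) = Mul(-23, Rational(-1, 12)) = Rational(23, 12) ≈ 1.9167)
Mul(Add(33, W), Mul(Add(-10, 72), Add(D, -59))) = Mul(Add(33, Rational(23, 12)), Mul(Add(-10, 72), Add(51, -59))) = Mul(Rational(419, 12), Mul(62, -8)) = Mul(Rational(419, 12), -496) = Rational(-51956, 3)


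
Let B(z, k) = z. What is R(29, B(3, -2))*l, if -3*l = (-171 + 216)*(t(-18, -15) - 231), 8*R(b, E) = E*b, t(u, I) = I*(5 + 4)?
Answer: 238815/4 ≈ 59704.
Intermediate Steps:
t(u, I) = 9*I (t(u, I) = I*9 = 9*I)
R(b, E) = E*b/8 (R(b, E) = (E*b)/8 = E*b/8)
l = 5490 (l = -(-171 + 216)*(9*(-15) - 231)/3 = -15*(-135 - 231) = -15*(-366) = -1/3*(-16470) = 5490)
R(29, B(3, -2))*l = ((1/8)*3*29)*5490 = (87/8)*5490 = 238815/4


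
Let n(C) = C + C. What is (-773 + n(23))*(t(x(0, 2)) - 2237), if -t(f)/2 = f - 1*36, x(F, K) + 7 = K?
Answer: 1566685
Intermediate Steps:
x(F, K) = -7 + K
t(f) = 72 - 2*f (t(f) = -2*(f - 1*36) = -2*(f - 36) = -2*(-36 + f) = 72 - 2*f)
n(C) = 2*C
(-773 + n(23))*(t(x(0, 2)) - 2237) = (-773 + 2*23)*((72 - 2*(-7 + 2)) - 2237) = (-773 + 46)*((72 - 2*(-5)) - 2237) = -727*((72 + 10) - 2237) = -727*(82 - 2237) = -727*(-2155) = 1566685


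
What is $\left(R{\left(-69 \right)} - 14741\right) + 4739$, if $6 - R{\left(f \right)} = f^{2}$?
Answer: $-14757$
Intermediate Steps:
$R{\left(f \right)} = 6 - f^{2}$
$\left(R{\left(-69 \right)} - 14741\right) + 4739 = \left(\left(6 - \left(-69\right)^{2}\right) - 14741\right) + 4739 = \left(\left(6 - 4761\right) - 14741\right) + 4739 = \left(-4755 - 14741\right) + 4739 = -19496 + 4739 = -14757$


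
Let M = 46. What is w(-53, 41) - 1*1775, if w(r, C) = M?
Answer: -1729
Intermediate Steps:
w(r, C) = 46
w(-53, 41) - 1*1775 = 46 - 1*1775 = 46 - 1775 = -1729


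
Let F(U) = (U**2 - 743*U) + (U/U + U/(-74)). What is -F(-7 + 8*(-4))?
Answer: -2256965/74 ≈ -30500.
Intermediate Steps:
F(U) = 1 + U**2 - 54983*U/74 (F(U) = (U**2 - 743*U) + (1 + U*(-1/74)) = (U**2 - 743*U) + (1 - U/74) = 1 + U**2 - 54983*U/74)
-F(-7 + 8*(-4)) = -(1 + (-7 + 8*(-4))**2 - 54983*(-7 + 8*(-4))/74) = -(1 + (-7 - 32)**2 - 54983*(-7 - 32)/74) = -(1 + (-39)**2 - 54983/74*(-39)) = -(1 + 1521 + 2144337/74) = -1*2256965/74 = -2256965/74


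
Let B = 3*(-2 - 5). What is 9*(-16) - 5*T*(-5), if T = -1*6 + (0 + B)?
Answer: -819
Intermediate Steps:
B = -21 (B = 3*(-7) = -21)
T = -27 (T = -1*6 + (0 - 21) = -6 - 21 = -27)
9*(-16) - 5*T*(-5) = 9*(-16) - 5*(-27)*(-5) = -144 - (-135)*(-5) = -144 - 1*675 = -144 - 675 = -819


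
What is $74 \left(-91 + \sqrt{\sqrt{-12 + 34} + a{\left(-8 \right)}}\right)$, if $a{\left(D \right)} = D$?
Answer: $-6734 + 74 i \sqrt{8 - \sqrt{22}} \approx -6734.0 + 134.62 i$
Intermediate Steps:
$74 \left(-91 + \sqrt{\sqrt{-12 + 34} + a{\left(-8 \right)}}\right) = 74 \left(-91 + \sqrt{\sqrt{-12 + 34} - 8}\right) = 74 \left(-91 + \sqrt{\sqrt{22} - 8}\right) = 74 \left(-91 + \sqrt{-8 + \sqrt{22}}\right) = -6734 + 74 \sqrt{-8 + \sqrt{22}}$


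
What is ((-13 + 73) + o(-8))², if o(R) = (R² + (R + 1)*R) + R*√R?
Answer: 31888 - 5760*I*√2 ≈ 31888.0 - 8145.9*I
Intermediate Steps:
o(R) = R² + R^(3/2) + R*(1 + R) (o(R) = (R² + (1 + R)*R) + R^(3/2) = (R² + R*(1 + R)) + R^(3/2) = R² + R^(3/2) + R*(1 + R))
((-13 + 73) + o(-8))² = ((-13 + 73) + (-8 + (-8)^(3/2) + 2*(-8)²))² = (60 + (-8 - 16*I*√2 + 2*64))² = (60 + (-8 - 16*I*√2 + 128))² = (60 + (120 - 16*I*√2))² = (180 - 16*I*√2)²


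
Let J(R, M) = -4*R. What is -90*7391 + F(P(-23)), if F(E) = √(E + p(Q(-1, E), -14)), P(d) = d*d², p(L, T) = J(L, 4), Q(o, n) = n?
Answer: -665190 + 23*√69 ≈ -6.6500e+5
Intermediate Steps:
p(L, T) = -4*L
P(d) = d³
F(E) = √3*√(-E) (F(E) = √(E - 4*E) = √(-3*E) = √3*√(-E))
-90*7391 + F(P(-23)) = -90*7391 + √3*√(-1*(-23)³) = -665190 + √3*√(-1*(-12167)) = -665190 + √3*√12167 = -665190 + √3*(23*√23) = -665190 + 23*√69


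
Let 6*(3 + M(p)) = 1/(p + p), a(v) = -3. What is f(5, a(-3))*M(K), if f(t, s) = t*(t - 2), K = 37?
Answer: -6655/148 ≈ -44.966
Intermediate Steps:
M(p) = -3 + 1/(12*p) (M(p) = -3 + 1/(6*(p + p)) = -3 + 1/(6*((2*p))) = -3 + (1/(2*p))/6 = -3 + 1/(12*p))
f(t, s) = t*(-2 + t)
f(5, a(-3))*M(K) = (5*(-2 + 5))*(-3 + (1/12)/37) = (5*3)*(-3 + (1/12)*(1/37)) = 15*(-3 + 1/444) = 15*(-1331/444) = -6655/148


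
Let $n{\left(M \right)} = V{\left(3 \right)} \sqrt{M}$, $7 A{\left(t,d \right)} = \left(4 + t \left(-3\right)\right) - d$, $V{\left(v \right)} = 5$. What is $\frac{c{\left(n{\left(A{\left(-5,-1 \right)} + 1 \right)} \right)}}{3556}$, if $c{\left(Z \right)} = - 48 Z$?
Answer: $- \frac{180 \sqrt{21}}{6223} \approx -0.13255$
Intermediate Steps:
$A{\left(t,d \right)} = \frac{4}{7} - \frac{3 t}{7} - \frac{d}{7}$ ($A{\left(t,d \right)} = \frac{\left(4 + t \left(-3\right)\right) - d}{7} = \frac{\left(4 - 3 t\right) - d}{7} = \frac{4 - d - 3 t}{7} = \frac{4}{7} - \frac{3 t}{7} - \frac{d}{7}$)
$n{\left(M \right)} = 5 \sqrt{M}$
$\frac{c{\left(n{\left(A{\left(-5,-1 \right)} + 1 \right)} \right)}}{3556} = \frac{\left(-48\right) 5 \sqrt{\left(\frac{4}{7} - - \frac{15}{7} - - \frac{1}{7}\right) + 1}}{3556} = - 48 \cdot 5 \sqrt{\left(\frac{4}{7} + \frac{15}{7} + \frac{1}{7}\right) + 1} \cdot \frac{1}{3556} = - 48 \cdot 5 \sqrt{\frac{20}{7} + 1} \cdot \frac{1}{3556} = - 48 \cdot 5 \sqrt{\frac{27}{7}} \cdot \frac{1}{3556} = - 48 \cdot 5 \frac{3 \sqrt{21}}{7} \cdot \frac{1}{3556} = - 48 \frac{15 \sqrt{21}}{7} \cdot \frac{1}{3556} = - \frac{720 \sqrt{21}}{7} \cdot \frac{1}{3556} = - \frac{180 \sqrt{21}}{6223}$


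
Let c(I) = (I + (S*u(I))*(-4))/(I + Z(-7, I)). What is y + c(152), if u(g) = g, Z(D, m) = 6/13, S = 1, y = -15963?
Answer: -15822297/991 ≈ -15966.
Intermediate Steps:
Z(D, m) = 6/13 (Z(D, m) = 6*(1/13) = 6/13)
c(I) = -3*I/(6/13 + I) (c(I) = (I + (1*I)*(-4))/(I + 6/13) = (I + I*(-4))/(6/13 + I) = (I - 4*I)/(6/13 + I) = (-3*I)/(6/13 + I) = -3*I/(6/13 + I))
y + c(152) = -15963 - 39*152/(6 + 13*152) = -15963 - 39*152/(6 + 1976) = -15963 - 39*152/1982 = -15963 - 39*152*1/1982 = -15963 - 2964/991 = -15822297/991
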